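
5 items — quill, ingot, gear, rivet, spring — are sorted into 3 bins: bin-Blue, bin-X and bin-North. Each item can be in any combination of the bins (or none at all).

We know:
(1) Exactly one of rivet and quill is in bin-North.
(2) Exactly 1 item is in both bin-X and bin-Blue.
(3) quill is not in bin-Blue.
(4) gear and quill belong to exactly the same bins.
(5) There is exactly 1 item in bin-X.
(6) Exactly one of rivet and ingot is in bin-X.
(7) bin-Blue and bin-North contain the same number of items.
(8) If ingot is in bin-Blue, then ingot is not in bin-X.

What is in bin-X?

bin-X = {rivet}

From (3): quill ∉ bin-Blue.
(4): gear matches quill: gear ∉ bin-Blue.
Suppose quill ∈ bin-X: no assignment then satisfies all the clues, so quill ∉ bin-X.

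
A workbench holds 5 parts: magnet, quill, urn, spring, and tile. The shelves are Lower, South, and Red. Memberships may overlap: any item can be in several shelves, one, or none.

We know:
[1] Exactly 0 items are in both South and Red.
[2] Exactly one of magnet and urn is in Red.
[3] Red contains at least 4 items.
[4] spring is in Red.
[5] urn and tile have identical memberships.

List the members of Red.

Red = {quill, spring, tile, urn}

From (4): spring ∈ Red.
Suppose magnet ∈ Red: no assignment then satisfies all the clues, so magnet ∉ Red.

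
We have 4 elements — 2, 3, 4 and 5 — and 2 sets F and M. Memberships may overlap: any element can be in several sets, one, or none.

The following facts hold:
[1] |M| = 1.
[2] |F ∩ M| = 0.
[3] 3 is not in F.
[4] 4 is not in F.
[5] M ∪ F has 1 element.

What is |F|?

0

From (3): 3 ∉ F.
From (4): 4 ∉ F.
Suppose 2 ∈ F: no assignment then satisfies all the clues, so 2 ∉ F.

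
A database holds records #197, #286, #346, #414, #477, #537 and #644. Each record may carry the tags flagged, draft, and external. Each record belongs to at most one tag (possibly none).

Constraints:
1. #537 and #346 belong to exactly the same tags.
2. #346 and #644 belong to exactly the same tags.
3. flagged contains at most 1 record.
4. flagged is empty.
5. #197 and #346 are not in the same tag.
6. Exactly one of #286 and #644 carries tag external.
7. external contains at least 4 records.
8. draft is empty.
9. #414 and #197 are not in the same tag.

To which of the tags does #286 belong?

(4): flagged already has 0, so the rest are out.
(8): draft already has 0, so the rest are out.
Suppose #286 ∈ external: no assignment then satisfies all the clues, so #286 ∉ external.

#286: none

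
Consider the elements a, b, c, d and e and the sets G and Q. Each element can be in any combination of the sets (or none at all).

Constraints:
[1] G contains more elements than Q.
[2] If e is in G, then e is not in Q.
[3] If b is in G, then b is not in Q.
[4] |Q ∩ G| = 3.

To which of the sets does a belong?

a: G, Q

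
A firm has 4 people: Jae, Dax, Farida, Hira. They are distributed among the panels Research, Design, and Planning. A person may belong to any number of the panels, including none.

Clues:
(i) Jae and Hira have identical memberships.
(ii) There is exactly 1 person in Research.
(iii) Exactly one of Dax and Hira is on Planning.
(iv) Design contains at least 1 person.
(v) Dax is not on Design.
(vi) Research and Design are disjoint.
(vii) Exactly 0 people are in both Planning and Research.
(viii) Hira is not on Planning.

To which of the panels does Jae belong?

Jae: Design

From (v): Dax ∉ Design.
From (viii): Hira ∉ Planning.
(i): Jae matches Hira: Jae ∉ Planning.
(iii) (exactly one): Dax ∈ Planning.
Suppose Jae ∈ Research: no assignment then satisfies all the clues, so Jae ∉ Research.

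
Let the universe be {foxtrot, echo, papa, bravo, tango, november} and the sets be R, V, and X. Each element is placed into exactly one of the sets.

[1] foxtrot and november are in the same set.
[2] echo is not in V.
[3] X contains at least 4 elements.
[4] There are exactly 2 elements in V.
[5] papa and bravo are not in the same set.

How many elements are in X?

4

From (2): echo ∉ V.
Suppose foxtrot ∈ R: no assignment then satisfies all the clues, so foxtrot ∉ R.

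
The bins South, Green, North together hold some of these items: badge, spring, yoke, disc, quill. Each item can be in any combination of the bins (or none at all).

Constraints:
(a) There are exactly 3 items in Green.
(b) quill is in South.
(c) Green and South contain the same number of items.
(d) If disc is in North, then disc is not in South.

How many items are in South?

3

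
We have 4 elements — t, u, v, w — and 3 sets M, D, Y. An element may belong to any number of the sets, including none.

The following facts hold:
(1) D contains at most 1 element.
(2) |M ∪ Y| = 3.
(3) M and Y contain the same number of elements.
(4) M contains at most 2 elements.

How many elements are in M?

2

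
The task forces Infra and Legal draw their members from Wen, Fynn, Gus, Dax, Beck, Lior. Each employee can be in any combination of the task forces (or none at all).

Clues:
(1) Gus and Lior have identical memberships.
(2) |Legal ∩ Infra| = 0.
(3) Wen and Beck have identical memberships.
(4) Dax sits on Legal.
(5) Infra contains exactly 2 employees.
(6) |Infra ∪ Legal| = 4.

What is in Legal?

Legal = {Dax, Fynn}

From (4): Dax ∈ Legal.
Suppose Wen ∈ Legal: no assignment then satisfies all the clues, so Wen ∉ Legal.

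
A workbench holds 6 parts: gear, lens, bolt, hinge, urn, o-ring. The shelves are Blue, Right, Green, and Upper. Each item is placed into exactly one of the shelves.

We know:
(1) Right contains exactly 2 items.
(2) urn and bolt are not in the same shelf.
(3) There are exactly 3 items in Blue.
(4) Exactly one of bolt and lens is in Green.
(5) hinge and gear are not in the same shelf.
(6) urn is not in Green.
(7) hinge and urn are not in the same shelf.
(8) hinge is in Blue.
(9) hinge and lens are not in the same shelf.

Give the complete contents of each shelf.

From (6): urn ∉ Green.
From (8): hinge ∈ Blue.
(5): gear ∉ Blue.
(7): urn ∉ Blue.
(9): lens ∉ Blue.
(3): only 3 candidates remain for Blue, so all are in.
(4) (exactly one): lens ∈ Green.
(1): only 2 candidates remain for Right, so all are in.

Blue = {bolt, hinge, o-ring}; Right = {gear, urn}; Green = {lens}; Upper = {}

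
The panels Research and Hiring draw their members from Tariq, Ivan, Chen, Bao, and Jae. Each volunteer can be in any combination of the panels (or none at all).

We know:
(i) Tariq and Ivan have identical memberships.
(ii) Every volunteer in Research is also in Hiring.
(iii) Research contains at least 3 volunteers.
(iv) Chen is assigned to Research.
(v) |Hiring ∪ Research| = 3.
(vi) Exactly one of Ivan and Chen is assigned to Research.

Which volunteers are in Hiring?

Hiring = {Bao, Chen, Jae}

From (iv): Chen ∈ Research.
(ii) with Chen ∈ Research: Chen ∈ Hiring.
(vi) (exactly one): Ivan ∉ Research.
(i): Tariq matches Ivan: Tariq ∉ Research.
(iii): only 3 candidates remain for Research, so all are in.
(ii) with Bao ∈ Research: Bao ∈ Hiring.
(ii) with Jae ∈ Research: Jae ∈ Hiring.
Suppose Tariq ∈ Hiring: no assignment then satisfies all the clues, so Tariq ∉ Hiring.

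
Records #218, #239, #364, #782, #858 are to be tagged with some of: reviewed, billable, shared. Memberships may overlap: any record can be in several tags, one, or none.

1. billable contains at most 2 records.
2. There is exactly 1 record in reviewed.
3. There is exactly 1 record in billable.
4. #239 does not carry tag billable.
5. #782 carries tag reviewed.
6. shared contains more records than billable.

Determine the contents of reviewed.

reviewed = {#782}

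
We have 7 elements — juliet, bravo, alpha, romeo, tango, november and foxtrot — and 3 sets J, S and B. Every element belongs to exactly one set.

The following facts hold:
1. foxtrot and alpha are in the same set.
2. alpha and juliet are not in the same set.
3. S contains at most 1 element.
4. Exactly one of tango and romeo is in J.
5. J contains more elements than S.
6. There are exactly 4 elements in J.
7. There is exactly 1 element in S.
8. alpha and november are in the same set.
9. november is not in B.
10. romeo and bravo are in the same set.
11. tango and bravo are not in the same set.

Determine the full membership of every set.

J = {alpha, foxtrot, november, tango}; S = {juliet}; B = {bravo, romeo}

From (9): november ∉ B.
(8): alpha matches november: alpha ∉ B.
(1): foxtrot matches alpha: foxtrot ∉ B.
Suppose juliet ∈ J: no assignment then satisfies all the clues, so juliet ∉ J.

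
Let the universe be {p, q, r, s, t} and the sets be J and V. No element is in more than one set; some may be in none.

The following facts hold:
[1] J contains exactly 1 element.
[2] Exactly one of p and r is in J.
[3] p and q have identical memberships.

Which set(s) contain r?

r: J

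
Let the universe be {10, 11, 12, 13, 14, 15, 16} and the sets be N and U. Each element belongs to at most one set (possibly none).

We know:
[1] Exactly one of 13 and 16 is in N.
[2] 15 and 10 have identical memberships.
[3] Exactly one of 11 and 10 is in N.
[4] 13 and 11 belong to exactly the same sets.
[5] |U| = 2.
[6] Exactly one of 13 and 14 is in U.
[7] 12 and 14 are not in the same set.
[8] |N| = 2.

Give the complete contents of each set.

N = {11, 13}; U = {14, 16}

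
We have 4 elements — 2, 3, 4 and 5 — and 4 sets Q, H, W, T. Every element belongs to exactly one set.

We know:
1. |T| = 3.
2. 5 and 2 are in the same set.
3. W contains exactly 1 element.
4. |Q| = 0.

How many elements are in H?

0

(4): Q already has 0, so the rest are out.
Suppose 2 ∈ H: no assignment then satisfies all the clues, so 2 ∉ H.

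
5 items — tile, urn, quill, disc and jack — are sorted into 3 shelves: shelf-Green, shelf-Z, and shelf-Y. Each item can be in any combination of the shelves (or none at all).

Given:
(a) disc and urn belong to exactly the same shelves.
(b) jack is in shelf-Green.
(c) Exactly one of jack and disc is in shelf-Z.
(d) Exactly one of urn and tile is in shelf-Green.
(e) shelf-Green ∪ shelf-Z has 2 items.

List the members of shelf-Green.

shelf-Green = {jack, tile}

From (b): jack ∈ shelf-Green.
Suppose tile ∉ shelf-Green: no assignment then satisfies all the clues, so tile ∈ shelf-Green.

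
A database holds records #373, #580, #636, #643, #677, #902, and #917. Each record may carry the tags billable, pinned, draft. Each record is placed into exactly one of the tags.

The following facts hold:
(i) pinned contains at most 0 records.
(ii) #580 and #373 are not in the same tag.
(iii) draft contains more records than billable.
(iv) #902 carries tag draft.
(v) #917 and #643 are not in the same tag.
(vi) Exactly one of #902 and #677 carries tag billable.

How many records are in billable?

3

From (iv): #902 ∈ draft.
(i): pinned already has 0, so the rest are out.
(vi) (exactly one): #677 ∈ billable.
Suppose #636 ∈ billable: no assignment then satisfies all the clues, so #636 ∉ billable.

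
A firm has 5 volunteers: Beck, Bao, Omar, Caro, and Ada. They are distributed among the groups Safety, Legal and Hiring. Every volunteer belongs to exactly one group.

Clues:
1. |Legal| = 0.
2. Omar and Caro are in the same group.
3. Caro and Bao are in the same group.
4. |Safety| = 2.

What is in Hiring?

Hiring = {Bao, Caro, Omar}

(1): Legal already has 0, so the rest are out.
Suppose Beck ∈ Hiring: no assignment then satisfies all the clues, so Beck ∉ Hiring.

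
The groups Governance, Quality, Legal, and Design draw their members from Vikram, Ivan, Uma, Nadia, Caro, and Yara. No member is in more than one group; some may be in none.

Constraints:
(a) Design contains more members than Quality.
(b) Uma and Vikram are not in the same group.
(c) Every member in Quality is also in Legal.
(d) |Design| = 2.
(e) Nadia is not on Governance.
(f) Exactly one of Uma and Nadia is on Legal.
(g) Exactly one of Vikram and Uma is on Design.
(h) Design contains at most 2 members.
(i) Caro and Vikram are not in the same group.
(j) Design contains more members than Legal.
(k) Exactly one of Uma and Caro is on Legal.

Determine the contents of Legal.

Legal = {Uma}

From (e): Nadia ∉ Governance.
Suppose Vikram ∈ Legal: no assignment then satisfies all the clues, so Vikram ∉ Legal.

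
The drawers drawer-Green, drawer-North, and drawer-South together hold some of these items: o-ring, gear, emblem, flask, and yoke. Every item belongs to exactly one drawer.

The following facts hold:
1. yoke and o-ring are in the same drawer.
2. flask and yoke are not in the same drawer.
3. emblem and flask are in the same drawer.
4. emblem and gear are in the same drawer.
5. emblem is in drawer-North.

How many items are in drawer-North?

From (5): emblem ∈ drawer-North.
(3): flask matches emblem: flask ∉ drawer-Green.
(3): flask matches emblem: flask ∈ drawer-North.
(4): gear matches emblem: gear ∉ drawer-Green.
(4): gear matches emblem: gear ∈ drawer-North.
(2): yoke ∉ drawer-North.
(1): o-ring matches yoke: o-ring ∉ drawer-North.

3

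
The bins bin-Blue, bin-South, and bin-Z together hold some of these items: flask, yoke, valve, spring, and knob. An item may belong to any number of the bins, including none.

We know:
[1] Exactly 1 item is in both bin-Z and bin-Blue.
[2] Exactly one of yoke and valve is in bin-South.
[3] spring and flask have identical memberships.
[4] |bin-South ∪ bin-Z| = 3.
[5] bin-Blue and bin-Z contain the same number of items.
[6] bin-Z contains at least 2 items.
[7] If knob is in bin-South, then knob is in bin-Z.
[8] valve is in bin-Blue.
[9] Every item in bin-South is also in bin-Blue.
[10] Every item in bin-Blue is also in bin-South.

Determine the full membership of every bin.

bin-Blue = {knob, valve}; bin-South = {knob, valve}; bin-Z = {knob, yoke}

From (8): valve ∈ bin-Blue.
(10) with valve ∈ bin-Blue: valve ∈ bin-South.
(2) (exactly one): yoke ∉ bin-South.
(10) contrapositive: yoke ∉ bin-Blue.
Suppose flask ∈ bin-Blue: no assignment then satisfies all the clues, so flask ∉ bin-Blue.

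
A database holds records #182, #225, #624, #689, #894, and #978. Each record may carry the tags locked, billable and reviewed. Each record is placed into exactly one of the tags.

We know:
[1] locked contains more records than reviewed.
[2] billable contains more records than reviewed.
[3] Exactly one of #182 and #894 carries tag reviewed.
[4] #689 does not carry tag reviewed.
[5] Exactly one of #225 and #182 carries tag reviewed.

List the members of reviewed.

reviewed = {#182}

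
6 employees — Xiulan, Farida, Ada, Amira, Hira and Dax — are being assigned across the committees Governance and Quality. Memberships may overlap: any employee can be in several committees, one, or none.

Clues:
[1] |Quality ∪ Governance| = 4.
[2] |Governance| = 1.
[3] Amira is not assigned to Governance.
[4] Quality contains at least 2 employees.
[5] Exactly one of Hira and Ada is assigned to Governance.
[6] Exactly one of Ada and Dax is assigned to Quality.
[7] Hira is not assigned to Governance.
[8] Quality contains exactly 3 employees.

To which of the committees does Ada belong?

From (3): Amira ∉ Governance.
From (7): Hira ∉ Governance.
(5) (exactly one): Ada ∈ Governance.
(2): Governance already has 1, so the rest are out.
Suppose Ada ∈ Quality: no assignment then satisfies all the clues, so Ada ∉ Quality.

Ada: Governance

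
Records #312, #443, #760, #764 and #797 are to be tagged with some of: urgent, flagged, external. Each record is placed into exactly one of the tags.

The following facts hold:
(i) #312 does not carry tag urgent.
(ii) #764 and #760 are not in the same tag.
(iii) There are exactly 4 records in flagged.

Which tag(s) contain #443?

From (i): #312 ∉ urgent.
Suppose #443 ∈ urgent: no assignment then satisfies all the clues, so #443 ∉ urgent.

#443: flagged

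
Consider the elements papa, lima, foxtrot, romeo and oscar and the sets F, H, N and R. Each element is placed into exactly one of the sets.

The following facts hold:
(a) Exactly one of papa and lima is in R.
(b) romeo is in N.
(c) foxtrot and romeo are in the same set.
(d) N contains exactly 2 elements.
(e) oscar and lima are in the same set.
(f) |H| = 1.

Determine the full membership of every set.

F = {}; H = {papa}; N = {foxtrot, romeo}; R = {lima, oscar}

From (b): romeo ∈ N.
(c): foxtrot matches romeo: foxtrot ∉ F.
(c): foxtrot matches romeo: foxtrot ∉ H.
(c): foxtrot matches romeo: foxtrot ∈ N.
(d): N already has 2, so the rest are out.
Suppose papa ∈ F: no assignment then satisfies all the clues, so papa ∉ F.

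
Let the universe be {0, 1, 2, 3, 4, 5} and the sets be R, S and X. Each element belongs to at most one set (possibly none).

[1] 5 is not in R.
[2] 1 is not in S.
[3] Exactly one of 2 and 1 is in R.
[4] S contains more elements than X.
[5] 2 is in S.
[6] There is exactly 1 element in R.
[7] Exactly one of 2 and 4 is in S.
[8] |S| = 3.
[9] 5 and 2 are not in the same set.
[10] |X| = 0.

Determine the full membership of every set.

R = {1}; S = {0, 2, 3}; X = {}

From (1): 5 ∉ R.
From (2): 1 ∉ S.
From (5): 2 ∈ S.
(3) (exactly one): 1 ∈ R.
(6): R already has 1, so the rest are out.
(7) (exactly one): 4 ∉ S.
(9): 5 ∉ S.
(10): X already has 0, so the rest are out.
(8): only 3 candidates remain for S, so all are in.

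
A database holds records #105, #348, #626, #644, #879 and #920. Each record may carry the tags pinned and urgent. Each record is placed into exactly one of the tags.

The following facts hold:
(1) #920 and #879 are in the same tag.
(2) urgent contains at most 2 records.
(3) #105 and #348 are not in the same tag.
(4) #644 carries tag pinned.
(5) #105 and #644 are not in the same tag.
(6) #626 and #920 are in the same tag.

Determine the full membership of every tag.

pinned = {#348, #626, #644, #879, #920}; urgent = {#105}

From (4): #644 ∈ pinned.
(5): #105 ∉ pinned.
Only one tag left: #105 ∈ urgent.
(3): #348 ∉ urgent.
Only one tag left: #348 ∈ pinned.
Suppose #626 ∉ pinned: no assignment then satisfies all the clues, so #626 ∈ pinned.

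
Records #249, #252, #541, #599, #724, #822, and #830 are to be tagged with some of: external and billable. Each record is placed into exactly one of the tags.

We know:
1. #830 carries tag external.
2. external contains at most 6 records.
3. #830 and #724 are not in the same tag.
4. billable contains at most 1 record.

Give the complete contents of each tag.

external = {#249, #252, #541, #599, #822, #830}; billable = {#724}

From (1): #830 ∈ external.
(3): #724 ∉ external.
Only one tag left: #724 ∈ billable.
(4): billable already has 1, so the rest are out.
Only one tag left: #249 ∈ external.
Only one tag left: #252 ∈ external.
Only one tag left: #541 ∈ external.
Only one tag left: #599 ∈ external.
Only one tag left: #822 ∈ external.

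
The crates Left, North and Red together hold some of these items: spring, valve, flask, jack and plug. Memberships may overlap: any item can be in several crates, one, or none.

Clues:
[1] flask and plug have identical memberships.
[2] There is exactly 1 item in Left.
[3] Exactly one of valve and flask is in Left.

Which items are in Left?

Left = {valve}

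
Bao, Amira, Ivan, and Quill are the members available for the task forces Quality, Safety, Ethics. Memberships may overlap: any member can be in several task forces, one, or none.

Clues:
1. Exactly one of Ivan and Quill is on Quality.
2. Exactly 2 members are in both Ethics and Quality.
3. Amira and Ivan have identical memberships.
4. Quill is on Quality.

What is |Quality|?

From (4): Quill ∈ Quality.
(1) (exactly one): Ivan ∉ Quality.
(3): Amira matches Ivan: Amira ∉ Quality.
Suppose Bao ∉ Quality: no assignment then satisfies all the clues, so Bao ∈ Quality.

2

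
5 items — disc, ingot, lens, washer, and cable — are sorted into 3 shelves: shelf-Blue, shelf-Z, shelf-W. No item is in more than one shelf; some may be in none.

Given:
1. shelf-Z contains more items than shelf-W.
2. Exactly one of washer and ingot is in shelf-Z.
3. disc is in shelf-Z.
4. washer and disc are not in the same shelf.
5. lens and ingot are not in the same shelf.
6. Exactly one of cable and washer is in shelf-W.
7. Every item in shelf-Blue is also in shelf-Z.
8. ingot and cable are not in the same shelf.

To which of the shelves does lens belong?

lens: none

From (3): disc ∈ shelf-Z.
(4): washer ∉ shelf-Z.
(7) contrapositive: washer ∉ shelf-Blue.
(2) (exactly one): ingot ∈ shelf-Z.
(5): lens ∉ shelf-Z.
(7) contrapositive: lens ∉ shelf-Blue.
(8): cable ∉ shelf-Z.
(7) contrapositive: cable ∉ shelf-Blue.
Suppose lens ∈ shelf-W: no assignment then satisfies all the clues, so lens ∉ shelf-W.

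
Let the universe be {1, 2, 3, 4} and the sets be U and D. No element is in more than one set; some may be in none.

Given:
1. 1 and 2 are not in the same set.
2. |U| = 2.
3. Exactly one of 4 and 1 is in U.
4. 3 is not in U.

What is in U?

From (4): 3 ∉ U.
Suppose 1 ∈ U: no assignment then satisfies all the clues, so 1 ∉ U.

U = {2, 4}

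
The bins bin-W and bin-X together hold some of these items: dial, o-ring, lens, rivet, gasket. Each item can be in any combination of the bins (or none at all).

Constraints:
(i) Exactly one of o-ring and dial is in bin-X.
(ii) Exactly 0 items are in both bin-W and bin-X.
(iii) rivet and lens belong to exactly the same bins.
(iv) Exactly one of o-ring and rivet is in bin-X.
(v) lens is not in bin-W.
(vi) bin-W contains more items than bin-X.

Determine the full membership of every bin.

bin-W = {dial, gasket}; bin-X = {o-ring}

From (v): lens ∉ bin-W.
(iii): rivet matches lens: rivet ∉ bin-W.
Suppose dial ∉ bin-W: no assignment then satisfies all the clues, so dial ∈ bin-W.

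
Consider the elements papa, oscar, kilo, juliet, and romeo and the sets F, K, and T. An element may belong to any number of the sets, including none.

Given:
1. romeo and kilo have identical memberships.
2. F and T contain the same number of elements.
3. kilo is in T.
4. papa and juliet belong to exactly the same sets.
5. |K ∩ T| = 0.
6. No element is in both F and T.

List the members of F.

F = {juliet, papa}

From (3): kilo ∈ T.
(1): romeo matches kilo: romeo ∈ T.
(6) (disjoint): kilo ∉ F.
(6) (disjoint): romeo ∉ F.
Suppose papa ∉ F: no assignment then satisfies all the clues, so papa ∈ F.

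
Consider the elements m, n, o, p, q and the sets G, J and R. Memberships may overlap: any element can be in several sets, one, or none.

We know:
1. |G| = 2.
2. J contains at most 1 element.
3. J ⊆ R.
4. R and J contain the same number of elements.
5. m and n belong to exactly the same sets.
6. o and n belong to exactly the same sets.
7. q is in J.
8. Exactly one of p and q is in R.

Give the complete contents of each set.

G = {p, q}; J = {q}; R = {q}

From (7): q ∈ J.
(2): J already has 1, so the rest are out.
(3) with q ∈ J: q ∈ R.
(8) (exactly one): p ∉ R.
Suppose m ∈ G: no assignment then satisfies all the clues, so m ∉ G.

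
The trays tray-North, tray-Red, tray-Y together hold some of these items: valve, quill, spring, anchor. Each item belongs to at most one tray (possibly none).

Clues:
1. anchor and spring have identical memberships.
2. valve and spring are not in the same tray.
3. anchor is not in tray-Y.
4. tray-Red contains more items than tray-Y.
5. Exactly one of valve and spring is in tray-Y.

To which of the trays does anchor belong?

anchor: tray-Red

From (3): anchor ∉ tray-Y.
(1): spring matches anchor: spring ∉ tray-Y.
(5) (exactly one): valve ∈ tray-Y.
Suppose anchor ∈ tray-North: no assignment then satisfies all the clues, so anchor ∉ tray-North.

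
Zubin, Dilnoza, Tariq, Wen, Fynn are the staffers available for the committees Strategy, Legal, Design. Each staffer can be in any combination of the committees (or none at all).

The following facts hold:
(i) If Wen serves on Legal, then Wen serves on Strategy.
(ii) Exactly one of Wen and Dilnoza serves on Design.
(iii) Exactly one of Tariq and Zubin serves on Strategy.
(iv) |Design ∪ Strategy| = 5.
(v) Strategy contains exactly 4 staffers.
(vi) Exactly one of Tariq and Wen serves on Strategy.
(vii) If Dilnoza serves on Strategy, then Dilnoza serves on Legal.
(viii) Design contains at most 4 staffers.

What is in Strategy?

Strategy = {Dilnoza, Fynn, Wen, Zubin}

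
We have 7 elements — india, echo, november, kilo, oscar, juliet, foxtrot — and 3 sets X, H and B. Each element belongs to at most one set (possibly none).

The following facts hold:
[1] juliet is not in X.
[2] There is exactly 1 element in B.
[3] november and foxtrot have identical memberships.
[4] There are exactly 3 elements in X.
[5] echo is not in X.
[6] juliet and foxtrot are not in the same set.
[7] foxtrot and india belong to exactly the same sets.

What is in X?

X = {foxtrot, india, november}

From (1): juliet ∉ X.
From (5): echo ∉ X.
Suppose india ∉ X: no assignment then satisfies all the clues, so india ∈ X.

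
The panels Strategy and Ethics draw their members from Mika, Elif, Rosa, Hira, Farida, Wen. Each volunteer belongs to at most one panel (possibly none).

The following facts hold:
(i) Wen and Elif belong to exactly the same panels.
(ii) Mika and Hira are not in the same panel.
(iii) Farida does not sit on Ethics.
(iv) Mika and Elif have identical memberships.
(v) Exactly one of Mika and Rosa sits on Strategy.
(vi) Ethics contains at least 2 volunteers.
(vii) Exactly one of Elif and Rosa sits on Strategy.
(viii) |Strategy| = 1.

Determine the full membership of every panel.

Strategy = {Rosa}; Ethics = {Elif, Mika, Wen}

From (iii): Farida ∉ Ethics.
Suppose Mika ∈ Strategy: no assignment then satisfies all the clues, so Mika ∉ Strategy.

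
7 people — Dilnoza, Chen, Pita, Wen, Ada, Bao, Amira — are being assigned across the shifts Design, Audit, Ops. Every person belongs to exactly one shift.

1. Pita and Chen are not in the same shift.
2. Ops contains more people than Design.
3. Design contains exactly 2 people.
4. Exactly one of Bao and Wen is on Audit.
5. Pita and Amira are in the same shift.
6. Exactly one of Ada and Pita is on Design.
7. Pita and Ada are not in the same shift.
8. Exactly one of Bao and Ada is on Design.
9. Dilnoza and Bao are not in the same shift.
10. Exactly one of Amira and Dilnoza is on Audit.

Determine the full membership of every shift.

Design = {Ada, Chen}; Audit = {Dilnoza, Wen}; Ops = {Amira, Bao, Pita}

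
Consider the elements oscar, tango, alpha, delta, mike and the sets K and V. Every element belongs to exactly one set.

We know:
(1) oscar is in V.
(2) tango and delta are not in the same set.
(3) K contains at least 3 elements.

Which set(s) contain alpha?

alpha: K

From (1): oscar ∈ V.
Suppose alpha ∉ K: no assignment then satisfies all the clues, so alpha ∈ K.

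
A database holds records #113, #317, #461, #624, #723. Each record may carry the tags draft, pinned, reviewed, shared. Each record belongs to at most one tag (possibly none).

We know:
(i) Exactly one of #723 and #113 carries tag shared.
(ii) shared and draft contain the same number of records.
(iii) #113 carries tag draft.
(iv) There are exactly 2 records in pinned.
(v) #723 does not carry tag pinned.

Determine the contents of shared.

shared = {#723}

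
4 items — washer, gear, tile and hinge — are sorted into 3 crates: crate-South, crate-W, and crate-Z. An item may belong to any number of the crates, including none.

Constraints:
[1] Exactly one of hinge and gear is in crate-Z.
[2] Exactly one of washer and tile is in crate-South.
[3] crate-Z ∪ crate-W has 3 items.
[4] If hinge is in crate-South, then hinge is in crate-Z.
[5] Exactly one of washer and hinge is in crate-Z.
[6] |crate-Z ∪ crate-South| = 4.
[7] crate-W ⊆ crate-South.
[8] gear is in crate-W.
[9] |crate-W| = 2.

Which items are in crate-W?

crate-W = {gear, hinge}

From (8): gear ∈ crate-W.
(7) with gear ∈ crate-W: gear ∈ crate-South.
Suppose washer ∈ crate-W: no assignment then satisfies all the clues, so washer ∉ crate-W.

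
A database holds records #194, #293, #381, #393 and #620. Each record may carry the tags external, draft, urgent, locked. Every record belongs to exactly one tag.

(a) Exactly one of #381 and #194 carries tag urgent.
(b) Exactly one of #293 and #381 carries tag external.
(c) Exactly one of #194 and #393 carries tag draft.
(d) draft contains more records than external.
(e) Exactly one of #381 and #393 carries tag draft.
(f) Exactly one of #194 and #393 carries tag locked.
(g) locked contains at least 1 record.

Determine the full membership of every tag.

external = {#293}; draft = {#393, #620}; urgent = {#381}; locked = {#194}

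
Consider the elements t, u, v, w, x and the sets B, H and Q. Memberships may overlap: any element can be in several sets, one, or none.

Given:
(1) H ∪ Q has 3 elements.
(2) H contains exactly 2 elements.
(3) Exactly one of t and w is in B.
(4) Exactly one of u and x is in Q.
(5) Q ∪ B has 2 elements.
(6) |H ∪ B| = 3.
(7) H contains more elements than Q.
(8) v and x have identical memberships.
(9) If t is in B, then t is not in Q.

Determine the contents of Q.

Q = {u}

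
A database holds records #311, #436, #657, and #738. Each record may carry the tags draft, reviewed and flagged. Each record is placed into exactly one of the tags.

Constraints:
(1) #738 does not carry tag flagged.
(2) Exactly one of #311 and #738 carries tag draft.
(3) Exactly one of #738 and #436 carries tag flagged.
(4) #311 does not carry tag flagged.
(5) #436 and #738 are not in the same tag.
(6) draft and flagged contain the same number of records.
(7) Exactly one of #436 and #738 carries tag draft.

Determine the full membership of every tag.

draft = {#738}; reviewed = {#311, #657}; flagged = {#436}

From (1): #738 ∉ flagged.
From (4): #311 ∉ flagged.
(3) (exactly one): #436 ∈ flagged.
(7) (exactly one): #738 ∈ draft.
(2) (exactly one): #311 ∉ draft.
Only one tag left: #311 ∈ reviewed.
Suppose #657 ∈ draft: no assignment then satisfies all the clues, so #657 ∉ draft.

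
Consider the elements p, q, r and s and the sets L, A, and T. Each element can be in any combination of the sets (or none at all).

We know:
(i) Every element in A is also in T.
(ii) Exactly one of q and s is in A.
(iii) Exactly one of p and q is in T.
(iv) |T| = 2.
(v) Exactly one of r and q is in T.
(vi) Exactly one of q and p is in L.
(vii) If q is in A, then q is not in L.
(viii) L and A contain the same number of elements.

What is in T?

T = {q, s}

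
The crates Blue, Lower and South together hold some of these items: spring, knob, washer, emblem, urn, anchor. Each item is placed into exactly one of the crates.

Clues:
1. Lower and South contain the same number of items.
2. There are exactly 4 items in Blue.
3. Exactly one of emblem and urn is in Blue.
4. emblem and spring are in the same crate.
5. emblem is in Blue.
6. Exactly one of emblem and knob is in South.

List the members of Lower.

Lower = {urn}

From (5): emblem ∈ Blue.
(3) (exactly one): urn ∉ Blue.
(4): spring matches emblem: spring ∈ Blue.
(6) (exactly one): knob ∈ South.
(2): only 4 candidates remain for Blue, so all are in.
Suppose urn ∉ Lower: no assignment then satisfies all the clues, so urn ∈ Lower.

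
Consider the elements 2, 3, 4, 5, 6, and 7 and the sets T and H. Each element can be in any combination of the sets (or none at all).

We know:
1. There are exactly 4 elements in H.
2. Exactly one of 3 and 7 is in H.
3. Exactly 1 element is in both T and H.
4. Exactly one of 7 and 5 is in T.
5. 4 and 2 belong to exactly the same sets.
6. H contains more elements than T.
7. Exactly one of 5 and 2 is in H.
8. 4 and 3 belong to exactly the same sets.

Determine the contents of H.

H = {2, 3, 4, 6}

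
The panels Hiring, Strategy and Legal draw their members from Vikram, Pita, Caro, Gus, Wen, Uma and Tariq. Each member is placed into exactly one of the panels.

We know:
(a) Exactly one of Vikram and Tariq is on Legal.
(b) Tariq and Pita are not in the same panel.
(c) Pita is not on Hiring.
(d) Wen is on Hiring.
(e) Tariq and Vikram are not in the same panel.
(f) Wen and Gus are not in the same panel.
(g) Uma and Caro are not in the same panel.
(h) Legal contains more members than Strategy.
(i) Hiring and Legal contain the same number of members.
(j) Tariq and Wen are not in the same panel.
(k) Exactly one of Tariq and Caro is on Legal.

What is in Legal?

Legal = {Gus, Tariq, Uma}

From (c): Pita ∉ Hiring.
From (d): Wen ∈ Hiring.
(f): Gus ∉ Hiring.
(j): Tariq ∉ Hiring.
Suppose Vikram ∈ Legal: no assignment then satisfies all the clues, so Vikram ∉ Legal.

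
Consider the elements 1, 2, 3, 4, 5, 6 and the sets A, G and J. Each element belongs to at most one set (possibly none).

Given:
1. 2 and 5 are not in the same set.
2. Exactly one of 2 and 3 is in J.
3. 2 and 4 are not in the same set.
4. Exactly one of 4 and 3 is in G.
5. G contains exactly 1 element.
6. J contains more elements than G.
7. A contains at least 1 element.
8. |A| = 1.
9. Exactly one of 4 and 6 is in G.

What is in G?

G = {4}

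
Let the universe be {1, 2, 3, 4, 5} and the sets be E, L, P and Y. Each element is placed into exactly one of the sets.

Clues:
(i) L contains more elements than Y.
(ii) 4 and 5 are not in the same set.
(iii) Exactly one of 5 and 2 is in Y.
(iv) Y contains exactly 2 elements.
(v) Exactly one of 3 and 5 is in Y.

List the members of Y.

Y = {1, 5}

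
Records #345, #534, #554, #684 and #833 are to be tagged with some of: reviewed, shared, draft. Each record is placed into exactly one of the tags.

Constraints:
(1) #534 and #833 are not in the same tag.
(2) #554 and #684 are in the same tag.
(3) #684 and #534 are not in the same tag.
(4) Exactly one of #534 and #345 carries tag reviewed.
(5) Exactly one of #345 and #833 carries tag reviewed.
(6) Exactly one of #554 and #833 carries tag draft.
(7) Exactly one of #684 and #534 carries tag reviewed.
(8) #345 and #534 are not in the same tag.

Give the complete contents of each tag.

reviewed = {#345, #554, #684}; shared = {#534}; draft = {#833}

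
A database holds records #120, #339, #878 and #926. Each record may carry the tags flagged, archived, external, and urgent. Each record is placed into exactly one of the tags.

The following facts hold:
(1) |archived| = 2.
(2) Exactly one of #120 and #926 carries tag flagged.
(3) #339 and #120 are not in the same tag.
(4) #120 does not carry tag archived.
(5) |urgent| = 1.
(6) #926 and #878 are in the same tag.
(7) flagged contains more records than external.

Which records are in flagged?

flagged = {#120}

From (4): #120 ∉ archived.
Suppose #120 ∉ flagged: no assignment then satisfies all the clues, so #120 ∈ flagged.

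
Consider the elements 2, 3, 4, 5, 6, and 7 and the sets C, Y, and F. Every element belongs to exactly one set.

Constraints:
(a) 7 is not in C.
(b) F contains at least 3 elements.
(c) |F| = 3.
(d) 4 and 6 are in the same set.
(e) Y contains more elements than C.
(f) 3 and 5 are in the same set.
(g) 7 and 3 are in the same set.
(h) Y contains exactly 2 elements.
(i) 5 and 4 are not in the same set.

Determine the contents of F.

From (a): 7 ∉ C.
(g): 3 matches 7: 3 ∉ C.
(f): 5 matches 3: 5 ∉ C.
Suppose 2 ∈ F: no assignment then satisfies all the clues, so 2 ∉ F.

F = {3, 5, 7}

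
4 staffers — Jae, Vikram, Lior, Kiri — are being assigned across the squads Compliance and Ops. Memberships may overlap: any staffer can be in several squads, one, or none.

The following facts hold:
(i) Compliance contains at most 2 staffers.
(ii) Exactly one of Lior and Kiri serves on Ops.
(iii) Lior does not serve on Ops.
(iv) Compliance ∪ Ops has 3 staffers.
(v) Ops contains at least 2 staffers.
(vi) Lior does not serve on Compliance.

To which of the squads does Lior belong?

Lior: none

From (iii): Lior ∉ Ops.
From (vi): Lior ∉ Compliance.
(ii) (exactly one): Kiri ∈ Ops.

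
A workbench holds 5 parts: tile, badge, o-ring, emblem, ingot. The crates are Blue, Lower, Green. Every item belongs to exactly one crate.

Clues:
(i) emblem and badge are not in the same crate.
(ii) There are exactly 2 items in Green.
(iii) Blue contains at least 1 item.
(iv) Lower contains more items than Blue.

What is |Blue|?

1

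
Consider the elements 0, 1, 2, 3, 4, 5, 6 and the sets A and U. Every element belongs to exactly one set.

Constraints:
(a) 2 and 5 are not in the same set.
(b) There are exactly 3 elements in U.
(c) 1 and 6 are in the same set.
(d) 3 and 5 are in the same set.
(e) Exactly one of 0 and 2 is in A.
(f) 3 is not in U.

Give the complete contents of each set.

A = {0, 3, 4, 5}; U = {1, 2, 6}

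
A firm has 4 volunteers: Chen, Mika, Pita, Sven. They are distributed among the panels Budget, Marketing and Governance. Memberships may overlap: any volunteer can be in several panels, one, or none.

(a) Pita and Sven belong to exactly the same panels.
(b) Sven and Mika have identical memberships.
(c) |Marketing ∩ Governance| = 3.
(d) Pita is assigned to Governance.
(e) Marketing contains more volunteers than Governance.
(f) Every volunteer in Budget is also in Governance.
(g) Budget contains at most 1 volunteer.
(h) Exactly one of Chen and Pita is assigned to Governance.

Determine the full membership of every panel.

Budget = {}; Marketing = {Chen, Mika, Pita, Sven}; Governance = {Mika, Pita, Sven}

From (d): Pita ∈ Governance.
(a): Sven matches Pita: Sven ∈ Governance.
(b): Mika matches Sven: Mika ∈ Governance.
(h) (exactly one): Chen ∉ Governance.
(f) contrapositive: Chen ∉ Budget.
Suppose Chen ∉ Marketing: no assignment then satisfies all the clues, so Chen ∈ Marketing.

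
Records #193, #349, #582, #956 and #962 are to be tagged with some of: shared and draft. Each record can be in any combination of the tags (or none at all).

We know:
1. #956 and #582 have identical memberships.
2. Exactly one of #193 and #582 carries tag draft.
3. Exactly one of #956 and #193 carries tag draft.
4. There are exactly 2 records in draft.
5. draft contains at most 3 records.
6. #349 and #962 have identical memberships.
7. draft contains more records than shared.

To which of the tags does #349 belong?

#349: none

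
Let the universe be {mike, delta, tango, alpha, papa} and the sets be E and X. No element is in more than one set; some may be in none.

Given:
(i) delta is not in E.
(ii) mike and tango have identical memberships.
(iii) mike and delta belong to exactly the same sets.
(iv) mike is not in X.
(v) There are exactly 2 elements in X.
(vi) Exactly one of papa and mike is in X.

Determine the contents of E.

From (i): delta ∉ E.
From (iv): mike ∉ X.
(ii): tango matches mike: tango ∉ X.
(iii): mike matches delta: mike ∉ E.
(iii): delta matches mike: delta ∉ X.
(v): only 2 candidates remain for X, so all are in.
(ii): tango matches mike: tango ∉ E.

E = {}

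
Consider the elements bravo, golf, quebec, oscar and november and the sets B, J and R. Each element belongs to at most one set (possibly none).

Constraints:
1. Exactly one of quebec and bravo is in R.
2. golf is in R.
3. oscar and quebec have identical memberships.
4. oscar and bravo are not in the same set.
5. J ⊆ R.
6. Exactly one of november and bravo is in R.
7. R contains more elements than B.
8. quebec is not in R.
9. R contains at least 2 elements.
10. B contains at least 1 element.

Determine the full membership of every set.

B = {november}; J = {}; R = {bravo, golf}

From (2): golf ∈ R.
From (8): quebec ∉ R.
(1) (exactly one): bravo ∈ R.
(3): oscar matches quebec: oscar ∉ R.
(5) contrapositive: quebec ∉ J.
(5) contrapositive: oscar ∉ J.
(6) (exactly one): november ∉ R.
(5) contrapositive: november ∉ J.
Suppose quebec ∈ B: no assignment then satisfies all the clues, so quebec ∉ B.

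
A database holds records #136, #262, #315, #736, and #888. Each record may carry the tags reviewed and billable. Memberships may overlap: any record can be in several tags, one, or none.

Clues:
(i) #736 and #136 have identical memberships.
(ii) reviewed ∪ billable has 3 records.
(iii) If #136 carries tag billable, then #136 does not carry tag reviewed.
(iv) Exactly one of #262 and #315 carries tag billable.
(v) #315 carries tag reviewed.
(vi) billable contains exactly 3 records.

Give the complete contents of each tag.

reviewed = {#315}; billable = {#136, #315, #736}

From (v): #315 ∈ reviewed.
Suppose #136 ∈ reviewed: no assignment then satisfies all the clues, so #136 ∉ reviewed.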